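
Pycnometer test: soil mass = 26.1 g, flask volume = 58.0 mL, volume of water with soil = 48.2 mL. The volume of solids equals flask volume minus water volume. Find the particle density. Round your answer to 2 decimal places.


Step 1: Volume of solids = flask volume - water volume with soil
Step 2: V_solids = 58.0 - 48.2 = 9.8 mL
Step 3: Particle density = mass / V_solids = 26.1 / 9.8 = 2.66 g/cm^3

2.66


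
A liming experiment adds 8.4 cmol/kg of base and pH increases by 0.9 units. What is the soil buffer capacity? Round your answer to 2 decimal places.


Step 1: BC = change in base / change in pH
Step 2: BC = 8.4 / 0.9
Step 3: BC = 9.33 cmol/(kg*pH unit)

9.33


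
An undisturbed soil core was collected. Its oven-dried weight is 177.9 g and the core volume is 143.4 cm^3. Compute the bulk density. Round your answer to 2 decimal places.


Step 1: Identify the formula: BD = dry mass / volume
Step 2: Substitute values: BD = 177.9 / 143.4
Step 3: BD = 1.24 g/cm^3

1.24


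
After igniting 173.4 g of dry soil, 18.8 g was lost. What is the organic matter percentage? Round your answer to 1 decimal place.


Step 1: OM% = 100 * LOI / sample mass
Step 2: OM = 100 * 18.8 / 173.4
Step 3: OM = 10.8%

10.8


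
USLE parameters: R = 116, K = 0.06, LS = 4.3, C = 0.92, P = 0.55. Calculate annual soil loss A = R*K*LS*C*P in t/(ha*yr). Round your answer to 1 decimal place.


Step 1: A = R * K * LS * C * P
Step 2: R * K = 116 * 0.06 = 6.96
Step 3: (R*K) * LS = 6.96 * 4.3 = 29.928
Step 4: * C * P = 29.928 * 0.92 * 0.55 = 15.1
Step 5: A = 15.1 t/(ha*yr)

15.1


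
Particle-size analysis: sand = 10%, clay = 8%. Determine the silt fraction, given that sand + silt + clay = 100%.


Step 1: sand + silt + clay = 100%
Step 2: silt = 100 - sand - clay
Step 3: silt = 100 - 10 - 8
Step 4: silt = 82%

82


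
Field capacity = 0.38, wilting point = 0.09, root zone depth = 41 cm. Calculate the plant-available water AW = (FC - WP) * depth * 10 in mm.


Step 1: Available water = (FC - WP) * depth * 10
Step 2: AW = (0.38 - 0.09) * 41 * 10
Step 3: AW = 0.29 * 41 * 10
Step 4: AW = 118.9 mm

118.9


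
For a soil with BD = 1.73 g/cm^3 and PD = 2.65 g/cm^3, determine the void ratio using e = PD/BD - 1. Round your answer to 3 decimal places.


Step 1: e = PD / BD - 1
Step 2: e = 2.65 / 1.73 - 1
Step 3: e = 1.53179 - 1
Step 4: e = 0.532

0.532


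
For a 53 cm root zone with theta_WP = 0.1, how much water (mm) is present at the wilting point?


Step 1: Water (mm) = theta_WP * depth * 10
Step 2: Water = 0.1 * 53 * 10
Step 3: Water = 53.0 mm

53.0


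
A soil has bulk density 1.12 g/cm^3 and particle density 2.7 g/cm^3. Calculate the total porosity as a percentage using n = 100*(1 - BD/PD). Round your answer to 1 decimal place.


Step 1: Formula: n = 100 * (1 - BD / PD)
Step 2: n = 100 * (1 - 1.12 / 2.7)
Step 3: n = 100 * (1 - 0.41481)
Step 4: n = 58.5%

58.5


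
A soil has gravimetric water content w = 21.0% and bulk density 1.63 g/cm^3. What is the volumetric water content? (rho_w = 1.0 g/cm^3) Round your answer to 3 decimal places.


Step 1: theta = (w / 100) * BD / rho_w
Step 2: theta = (21.0 / 100) * 1.63 / 1.0
Step 3: theta = 0.21 * 1.63
Step 4: theta = 0.342

0.342


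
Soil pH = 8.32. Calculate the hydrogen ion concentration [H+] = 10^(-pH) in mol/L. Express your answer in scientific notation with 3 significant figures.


Step 1: [H+] = 10^(-pH)
Step 2: [H+] = 10^(-8.32)
Step 3: [H+] = 4.79e-09 mol/L

4.79e-09


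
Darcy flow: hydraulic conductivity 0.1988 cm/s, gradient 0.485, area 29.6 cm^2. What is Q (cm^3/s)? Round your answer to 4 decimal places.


Step 1: Apply Darcy's law: Q = K * i * A
Step 2: Q = 0.1988 * 0.485 * 29.6
Step 3: Q = 2.854 cm^3/s

2.854


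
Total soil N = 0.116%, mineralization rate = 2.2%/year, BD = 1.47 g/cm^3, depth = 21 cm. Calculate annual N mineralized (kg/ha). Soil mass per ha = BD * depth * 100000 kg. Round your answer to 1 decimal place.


Step 1: Soil mass per ha = BD * depth * 100000 = 1.47 * 21 * 100000 = 3087000 kg
Step 2: Total N pool = soil mass * N%/100 = 3087000 * 0.116/100 = 3580.92 kg/ha
Step 3: N mineralized = N pool * rate%/100 = 3580.92 * 2.2/100 = 78.8 kg/ha/yr

78.8


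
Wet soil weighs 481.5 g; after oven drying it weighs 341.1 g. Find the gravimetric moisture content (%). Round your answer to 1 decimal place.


Step 1: Water mass = wet - dry = 481.5 - 341.1 = 140.4 g
Step 2: w = 100 * water mass / dry mass
Step 3: w = 100 * 140.4 / 341.1 = 41.2%

41.2


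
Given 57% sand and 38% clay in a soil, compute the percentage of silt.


Step 1: sand + silt + clay = 100%
Step 2: silt = 100 - sand - clay
Step 3: silt = 100 - 57 - 38
Step 4: silt = 5%

5


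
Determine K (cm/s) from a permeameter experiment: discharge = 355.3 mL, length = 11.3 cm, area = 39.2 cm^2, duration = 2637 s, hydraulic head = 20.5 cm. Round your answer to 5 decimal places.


Step 1: K = Q * L / (A * t * h)
Step 2: Numerator = 355.3 * 11.3 = 4014.89
Step 3: Denominator = 39.2 * 2637 * 20.5 = 2119093.2
Step 4: K = 4014.89 / 2119093.2 = 0.00189 cm/s

0.00189


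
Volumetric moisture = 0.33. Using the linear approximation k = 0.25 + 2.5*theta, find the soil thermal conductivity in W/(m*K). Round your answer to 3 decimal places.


Step 1: k = 0.25 + 2.5 * theta
Step 2: k = 0.25 + 2.5 * 0.33
Step 3: k = 0.25 + 0.825
Step 4: k = 1.075 W/(m*K)

1.075


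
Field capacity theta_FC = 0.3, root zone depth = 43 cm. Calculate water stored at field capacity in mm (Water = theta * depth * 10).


Step 1: Water (mm) = theta_FC * depth (cm) * 10
Step 2: Water = 0.3 * 43 * 10
Step 3: Water = 129.0 mm

129.0


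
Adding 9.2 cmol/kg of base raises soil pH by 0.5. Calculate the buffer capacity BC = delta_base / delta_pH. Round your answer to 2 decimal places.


Step 1: BC = change in base / change in pH
Step 2: BC = 9.2 / 0.5
Step 3: BC = 18.4 cmol/(kg*pH unit)

18.4


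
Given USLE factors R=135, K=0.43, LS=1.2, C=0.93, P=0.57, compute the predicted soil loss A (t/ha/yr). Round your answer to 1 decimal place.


Step 1: A = R * K * LS * C * P
Step 2: R * K = 135 * 0.43 = 58.05
Step 3: (R*K) * LS = 58.05 * 1.2 = 69.66
Step 4: * C * P = 69.66 * 0.93 * 0.57 = 36.9
Step 5: A = 36.9 t/(ha*yr)

36.9


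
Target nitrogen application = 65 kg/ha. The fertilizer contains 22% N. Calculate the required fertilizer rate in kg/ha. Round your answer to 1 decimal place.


Step 1: Fertilizer rate = target N / (N content / 100)
Step 2: Rate = 65 / (22 / 100)
Step 3: Rate = 65 / 0.22
Step 4: Rate = 295.5 kg/ha

295.5


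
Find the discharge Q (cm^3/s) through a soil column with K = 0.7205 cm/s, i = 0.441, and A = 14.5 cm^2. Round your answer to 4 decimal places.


Step 1: Apply Darcy's law: Q = K * i * A
Step 2: Q = 0.7205 * 0.441 * 14.5
Step 3: Q = 4.6072 cm^3/s

4.6072


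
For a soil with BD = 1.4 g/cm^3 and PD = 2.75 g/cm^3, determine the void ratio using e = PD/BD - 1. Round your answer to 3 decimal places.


Step 1: e = PD / BD - 1
Step 2: e = 2.75 / 1.4 - 1
Step 3: e = 1.96429 - 1
Step 4: e = 0.964

0.964


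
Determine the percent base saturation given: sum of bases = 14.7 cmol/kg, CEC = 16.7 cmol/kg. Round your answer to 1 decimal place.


Step 1: BS = 100 * (sum of bases) / CEC
Step 2: BS = 100 * 14.7 / 16.7
Step 3: BS = 88.0%

88.0


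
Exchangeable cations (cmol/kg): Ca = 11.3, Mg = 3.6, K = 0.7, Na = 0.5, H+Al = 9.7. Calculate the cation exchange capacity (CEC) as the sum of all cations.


Step 1: CEC = Ca + Mg + K + Na + (H+Al)
Step 2: CEC = 11.3 + 3.6 + 0.7 + 0.5 + 9.7
Step 3: CEC = 25.8 cmol/kg

25.8


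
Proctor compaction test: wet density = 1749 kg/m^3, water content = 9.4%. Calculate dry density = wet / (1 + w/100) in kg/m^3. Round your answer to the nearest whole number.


Step 1: Dry density = wet density / (1 + w/100)
Step 2: Dry density = 1749 / (1 + 9.4/100)
Step 3: Dry density = 1749 / 1.094
Step 4: Dry density = 1599 kg/m^3

1599


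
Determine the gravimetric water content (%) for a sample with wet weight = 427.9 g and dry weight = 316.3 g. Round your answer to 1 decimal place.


Step 1: Water mass = wet - dry = 427.9 - 316.3 = 111.6 g
Step 2: w = 100 * water mass / dry mass
Step 3: w = 100 * 111.6 / 316.3 = 35.3%

35.3


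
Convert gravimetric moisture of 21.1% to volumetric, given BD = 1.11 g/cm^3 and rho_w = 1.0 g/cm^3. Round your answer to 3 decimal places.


Step 1: theta = (w / 100) * BD / rho_w
Step 2: theta = (21.1 / 100) * 1.11 / 1.0
Step 3: theta = 0.211 * 1.11
Step 4: theta = 0.234

0.234


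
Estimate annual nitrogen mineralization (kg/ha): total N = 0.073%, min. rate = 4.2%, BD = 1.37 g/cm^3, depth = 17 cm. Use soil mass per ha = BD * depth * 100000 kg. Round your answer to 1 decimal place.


Step 1: Soil mass per ha = BD * depth * 100000 = 1.37 * 17 * 100000 = 2329000 kg
Step 2: Total N pool = soil mass * N%/100 = 2329000 * 0.073/100 = 1700.17 kg/ha
Step 3: N mineralized = N pool * rate%/100 = 1700.17 * 4.2/100 = 71.4 kg/ha/yr

71.4


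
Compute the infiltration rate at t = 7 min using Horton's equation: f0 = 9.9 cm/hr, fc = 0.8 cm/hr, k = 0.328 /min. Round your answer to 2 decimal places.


Step 1: f = fc + (f0 - fc) * exp(-k * t)
Step 2: exp(-0.328 * 7) = 0.100661
Step 3: f = 0.8 + (9.9 - 0.8) * 0.100661
Step 4: f = 0.8 + 9.1 * 0.100661
Step 5: f = 1.72 cm/hr

1.72


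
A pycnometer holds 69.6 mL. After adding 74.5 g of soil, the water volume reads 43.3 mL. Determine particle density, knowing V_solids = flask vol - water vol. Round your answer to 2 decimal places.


Step 1: Volume of solids = flask volume - water volume with soil
Step 2: V_solids = 69.6 - 43.3 = 26.3 mL
Step 3: Particle density = mass / V_solids = 74.5 / 26.3 = 2.83 g/cm^3

2.83


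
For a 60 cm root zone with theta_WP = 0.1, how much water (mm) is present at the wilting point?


Step 1: Water (mm) = theta_WP * depth * 10
Step 2: Water = 0.1 * 60 * 10
Step 3: Water = 60.0 mm

60.0


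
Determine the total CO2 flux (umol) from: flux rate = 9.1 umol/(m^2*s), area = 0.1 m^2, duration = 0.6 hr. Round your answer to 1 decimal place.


Step 1: Convert time to seconds: 0.6 hr * 3600 = 2160.0 s
Step 2: Total = flux * area * time_s
Step 3: Total = 9.1 * 0.1 * 2160.0
Step 4: Total = 1965.6 umol

1965.6


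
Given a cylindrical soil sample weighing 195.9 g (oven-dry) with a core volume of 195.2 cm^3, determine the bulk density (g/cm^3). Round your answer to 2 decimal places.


Step 1: Identify the formula: BD = dry mass / volume
Step 2: Substitute values: BD = 195.9 / 195.2
Step 3: BD = 1.0 g/cm^3

1.0


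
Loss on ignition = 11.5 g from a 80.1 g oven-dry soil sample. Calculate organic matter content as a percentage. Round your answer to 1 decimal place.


Step 1: OM% = 100 * LOI / sample mass
Step 2: OM = 100 * 11.5 / 80.1
Step 3: OM = 14.4%

14.4


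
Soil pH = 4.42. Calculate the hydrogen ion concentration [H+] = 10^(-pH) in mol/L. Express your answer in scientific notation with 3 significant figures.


Step 1: [H+] = 10^(-pH)
Step 2: [H+] = 10^(-4.42)
Step 3: [H+] = 3.80e-05 mol/L

3.80e-05


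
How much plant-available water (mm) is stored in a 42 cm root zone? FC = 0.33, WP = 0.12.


Step 1: Available water = (FC - WP) * depth * 10
Step 2: AW = (0.33 - 0.12) * 42 * 10
Step 3: AW = 0.21 * 42 * 10
Step 4: AW = 88.2 mm

88.2


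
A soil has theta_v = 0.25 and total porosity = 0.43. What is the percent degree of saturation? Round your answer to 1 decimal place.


Step 1: S = 100 * theta_v / n
Step 2: S = 100 * 0.25 / 0.43
Step 3: S = 58.1%

58.1


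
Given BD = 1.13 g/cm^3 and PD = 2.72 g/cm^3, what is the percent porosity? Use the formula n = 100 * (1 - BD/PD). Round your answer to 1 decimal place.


Step 1: Formula: n = 100 * (1 - BD / PD)
Step 2: n = 100 * (1 - 1.13 / 2.72)
Step 3: n = 100 * (1 - 0.41544)
Step 4: n = 58.5%

58.5


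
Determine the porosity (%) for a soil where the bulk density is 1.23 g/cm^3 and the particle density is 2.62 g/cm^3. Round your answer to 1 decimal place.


Step 1: Formula: n = 100 * (1 - BD / PD)
Step 2: n = 100 * (1 - 1.23 / 2.62)
Step 3: n = 100 * (1 - 0.46947)
Step 4: n = 53.1%

53.1


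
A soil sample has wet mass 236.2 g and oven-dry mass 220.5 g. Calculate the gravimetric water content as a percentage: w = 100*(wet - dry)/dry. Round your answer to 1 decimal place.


Step 1: Water mass = wet - dry = 236.2 - 220.5 = 15.7 g
Step 2: w = 100 * water mass / dry mass
Step 3: w = 100 * 15.7 / 220.5 = 7.1%

7.1


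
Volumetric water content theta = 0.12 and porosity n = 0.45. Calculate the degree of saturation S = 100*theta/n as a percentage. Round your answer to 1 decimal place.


Step 1: S = 100 * theta_v / n
Step 2: S = 100 * 0.12 / 0.45
Step 3: S = 26.7%

26.7


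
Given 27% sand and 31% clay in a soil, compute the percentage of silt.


Step 1: sand + silt + clay = 100%
Step 2: silt = 100 - sand - clay
Step 3: silt = 100 - 27 - 31
Step 4: silt = 42%

42


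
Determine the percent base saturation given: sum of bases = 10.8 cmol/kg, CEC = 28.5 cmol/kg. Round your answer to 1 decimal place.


Step 1: BS = 100 * (sum of bases) / CEC
Step 2: BS = 100 * 10.8 / 28.5
Step 3: BS = 37.9%

37.9


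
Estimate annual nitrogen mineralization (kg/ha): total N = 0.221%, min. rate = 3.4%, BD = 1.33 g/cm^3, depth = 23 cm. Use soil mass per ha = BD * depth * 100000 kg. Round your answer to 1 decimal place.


Step 1: Soil mass per ha = BD * depth * 100000 = 1.33 * 23 * 100000 = 3059000 kg
Step 2: Total N pool = soil mass * N%/100 = 3059000 * 0.221/100 = 6760.39 kg/ha
Step 3: N mineralized = N pool * rate%/100 = 6760.39 * 3.4/100 = 229.9 kg/ha/yr

229.9


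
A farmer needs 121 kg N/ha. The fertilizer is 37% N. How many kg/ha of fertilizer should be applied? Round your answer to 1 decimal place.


Step 1: Fertilizer rate = target N / (N content / 100)
Step 2: Rate = 121 / (37 / 100)
Step 3: Rate = 121 / 0.37
Step 4: Rate = 327.0 kg/ha

327.0


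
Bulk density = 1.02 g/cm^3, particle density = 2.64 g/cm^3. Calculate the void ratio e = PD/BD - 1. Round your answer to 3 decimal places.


Step 1: e = PD / BD - 1
Step 2: e = 2.64 / 1.02 - 1
Step 3: e = 2.58824 - 1
Step 4: e = 1.588

1.588


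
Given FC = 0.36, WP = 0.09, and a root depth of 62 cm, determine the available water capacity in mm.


Step 1: Available water = (FC - WP) * depth * 10
Step 2: AW = (0.36 - 0.09) * 62 * 10
Step 3: AW = 0.27 * 62 * 10
Step 4: AW = 167.4 mm

167.4


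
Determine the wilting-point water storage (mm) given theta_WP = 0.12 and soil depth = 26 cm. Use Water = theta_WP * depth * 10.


Step 1: Water (mm) = theta_WP * depth * 10
Step 2: Water = 0.12 * 26 * 10
Step 3: Water = 31.2 mm

31.2


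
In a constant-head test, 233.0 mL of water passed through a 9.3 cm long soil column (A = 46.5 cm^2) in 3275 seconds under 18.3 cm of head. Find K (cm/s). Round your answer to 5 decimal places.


Step 1: K = Q * L / (A * t * h)
Step 2: Numerator = 233.0 * 9.3 = 2166.9
Step 3: Denominator = 46.5 * 3275 * 18.3 = 2786861.25
Step 4: K = 2166.9 / 2786861.25 = 0.00078 cm/s

0.00078


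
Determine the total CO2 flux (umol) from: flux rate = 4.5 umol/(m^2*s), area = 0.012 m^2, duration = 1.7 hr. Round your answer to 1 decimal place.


Step 1: Convert time to seconds: 1.7 hr * 3600 = 6120.0 s
Step 2: Total = flux * area * time_s
Step 3: Total = 4.5 * 0.012 * 6120.0
Step 4: Total = 330.5 umol

330.5


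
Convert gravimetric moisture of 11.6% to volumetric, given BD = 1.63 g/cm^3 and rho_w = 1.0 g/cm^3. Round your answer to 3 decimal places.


Step 1: theta = (w / 100) * BD / rho_w
Step 2: theta = (11.6 / 100) * 1.63 / 1.0
Step 3: theta = 0.116 * 1.63
Step 4: theta = 0.189

0.189


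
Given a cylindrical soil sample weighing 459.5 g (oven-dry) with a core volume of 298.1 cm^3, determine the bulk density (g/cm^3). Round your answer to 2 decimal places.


Step 1: Identify the formula: BD = dry mass / volume
Step 2: Substitute values: BD = 459.5 / 298.1
Step 3: BD = 1.54 g/cm^3

1.54


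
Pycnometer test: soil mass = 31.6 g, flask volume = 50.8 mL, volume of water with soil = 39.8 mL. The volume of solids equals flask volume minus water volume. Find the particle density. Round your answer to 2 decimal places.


Step 1: Volume of solids = flask volume - water volume with soil
Step 2: V_solids = 50.8 - 39.8 = 11.0 mL
Step 3: Particle density = mass / V_solids = 31.6 / 11.0 = 2.87 g/cm^3

2.87


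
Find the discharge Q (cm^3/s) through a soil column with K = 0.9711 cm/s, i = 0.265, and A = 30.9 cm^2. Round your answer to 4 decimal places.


Step 1: Apply Darcy's law: Q = K * i * A
Step 2: Q = 0.9711 * 0.265 * 30.9
Step 3: Q = 7.9519 cm^3/s

7.9519


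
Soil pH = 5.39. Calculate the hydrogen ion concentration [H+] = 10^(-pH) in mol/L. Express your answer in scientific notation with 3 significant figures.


Step 1: [H+] = 10^(-pH)
Step 2: [H+] = 10^(-5.39)
Step 3: [H+] = 4.07e-06 mol/L

4.07e-06


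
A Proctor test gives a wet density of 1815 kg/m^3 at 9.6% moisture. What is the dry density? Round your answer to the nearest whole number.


Step 1: Dry density = wet density / (1 + w/100)
Step 2: Dry density = 1815 / (1 + 9.6/100)
Step 3: Dry density = 1815 / 1.096
Step 4: Dry density = 1656 kg/m^3

1656


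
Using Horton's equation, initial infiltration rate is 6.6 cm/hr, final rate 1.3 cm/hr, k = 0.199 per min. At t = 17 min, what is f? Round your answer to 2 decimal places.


Step 1: f = fc + (f0 - fc) * exp(-k * t)
Step 2: exp(-0.199 * 17) = 0.033945
Step 3: f = 1.3 + (6.6 - 1.3) * 0.033945
Step 4: f = 1.3 + 5.3 * 0.033945
Step 5: f = 1.48 cm/hr

1.48


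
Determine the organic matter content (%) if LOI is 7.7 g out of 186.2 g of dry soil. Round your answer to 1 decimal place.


Step 1: OM% = 100 * LOI / sample mass
Step 2: OM = 100 * 7.7 / 186.2
Step 3: OM = 4.1%

4.1


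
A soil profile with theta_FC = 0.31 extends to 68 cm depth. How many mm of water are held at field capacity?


Step 1: Water (mm) = theta_FC * depth (cm) * 10
Step 2: Water = 0.31 * 68 * 10
Step 3: Water = 210.8 mm

210.8


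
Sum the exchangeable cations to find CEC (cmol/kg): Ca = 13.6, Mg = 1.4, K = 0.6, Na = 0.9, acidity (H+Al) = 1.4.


Step 1: CEC = Ca + Mg + K + Na + (H+Al)
Step 2: CEC = 13.6 + 1.4 + 0.6 + 0.9 + 1.4
Step 3: CEC = 17.9 cmol/kg

17.9


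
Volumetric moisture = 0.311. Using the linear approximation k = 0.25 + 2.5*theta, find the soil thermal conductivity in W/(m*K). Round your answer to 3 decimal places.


Step 1: k = 0.25 + 2.5 * theta
Step 2: k = 0.25 + 2.5 * 0.311
Step 3: k = 0.25 + 0.778
Step 4: k = 1.028 W/(m*K)

1.028


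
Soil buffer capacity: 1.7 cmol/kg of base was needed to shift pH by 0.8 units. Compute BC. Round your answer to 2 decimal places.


Step 1: BC = change in base / change in pH
Step 2: BC = 1.7 / 0.8
Step 3: BC = 2.13 cmol/(kg*pH unit)

2.13


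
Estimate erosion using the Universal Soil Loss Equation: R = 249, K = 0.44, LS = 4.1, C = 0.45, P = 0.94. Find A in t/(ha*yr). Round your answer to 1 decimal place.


Step 1: A = R * K * LS * C * P
Step 2: R * K = 249 * 0.44 = 109.56
Step 3: (R*K) * LS = 109.56 * 4.1 = 449.196
Step 4: * C * P = 449.196 * 0.45 * 0.94 = 190.0
Step 5: A = 190.0 t/(ha*yr)

190.0


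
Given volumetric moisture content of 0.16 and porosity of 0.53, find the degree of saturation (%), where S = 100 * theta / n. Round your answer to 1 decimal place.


Step 1: S = 100 * theta_v / n
Step 2: S = 100 * 0.16 / 0.53
Step 3: S = 30.2%

30.2


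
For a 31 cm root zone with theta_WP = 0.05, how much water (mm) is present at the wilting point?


Step 1: Water (mm) = theta_WP * depth * 10
Step 2: Water = 0.05 * 31 * 10
Step 3: Water = 15.5 mm

15.5


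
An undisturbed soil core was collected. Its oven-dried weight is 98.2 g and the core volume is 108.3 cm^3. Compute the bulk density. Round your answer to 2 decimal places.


Step 1: Identify the formula: BD = dry mass / volume
Step 2: Substitute values: BD = 98.2 / 108.3
Step 3: BD = 0.91 g/cm^3

0.91


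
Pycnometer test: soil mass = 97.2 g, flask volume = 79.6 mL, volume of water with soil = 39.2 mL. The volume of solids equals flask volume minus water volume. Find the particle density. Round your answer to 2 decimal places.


Step 1: Volume of solids = flask volume - water volume with soil
Step 2: V_solids = 79.6 - 39.2 = 40.4 mL
Step 3: Particle density = mass / V_solids = 97.2 / 40.4 = 2.41 g/cm^3

2.41


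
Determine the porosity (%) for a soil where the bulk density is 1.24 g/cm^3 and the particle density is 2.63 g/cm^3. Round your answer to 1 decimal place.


Step 1: Formula: n = 100 * (1 - BD / PD)
Step 2: n = 100 * (1 - 1.24 / 2.63)
Step 3: n = 100 * (1 - 0.47148)
Step 4: n = 52.9%

52.9


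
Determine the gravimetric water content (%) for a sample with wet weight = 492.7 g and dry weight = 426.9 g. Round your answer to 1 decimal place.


Step 1: Water mass = wet - dry = 492.7 - 426.9 = 65.8 g
Step 2: w = 100 * water mass / dry mass
Step 3: w = 100 * 65.8 / 426.9 = 15.4%

15.4


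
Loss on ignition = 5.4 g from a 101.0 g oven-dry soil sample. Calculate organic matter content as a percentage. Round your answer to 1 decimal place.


Step 1: OM% = 100 * LOI / sample mass
Step 2: OM = 100 * 5.4 / 101.0
Step 3: OM = 5.3%

5.3


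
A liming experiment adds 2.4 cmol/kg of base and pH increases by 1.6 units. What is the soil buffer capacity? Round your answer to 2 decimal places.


Step 1: BC = change in base / change in pH
Step 2: BC = 2.4 / 1.6
Step 3: BC = 1.5 cmol/(kg*pH unit)

1.5


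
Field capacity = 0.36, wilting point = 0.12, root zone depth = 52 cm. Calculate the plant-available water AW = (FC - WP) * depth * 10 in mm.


Step 1: Available water = (FC - WP) * depth * 10
Step 2: AW = (0.36 - 0.12) * 52 * 10
Step 3: AW = 0.24 * 52 * 10
Step 4: AW = 124.8 mm

124.8


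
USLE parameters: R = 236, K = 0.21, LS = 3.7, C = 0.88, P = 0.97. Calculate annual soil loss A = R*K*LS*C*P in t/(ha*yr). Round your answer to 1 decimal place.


Step 1: A = R * K * LS * C * P
Step 2: R * K = 236 * 0.21 = 49.56
Step 3: (R*K) * LS = 49.56 * 3.7 = 183.372
Step 4: * C * P = 183.372 * 0.88 * 0.97 = 156.5
Step 5: A = 156.5 t/(ha*yr)

156.5


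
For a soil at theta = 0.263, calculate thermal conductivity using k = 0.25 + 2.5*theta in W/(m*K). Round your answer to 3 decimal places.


Step 1: k = 0.25 + 2.5 * theta
Step 2: k = 0.25 + 2.5 * 0.263
Step 3: k = 0.25 + 0.658
Step 4: k = 0.908 W/(m*K)

0.908


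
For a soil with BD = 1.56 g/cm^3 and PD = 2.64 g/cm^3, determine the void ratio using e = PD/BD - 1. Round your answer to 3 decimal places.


Step 1: e = PD / BD - 1
Step 2: e = 2.64 / 1.56 - 1
Step 3: e = 1.69231 - 1
Step 4: e = 0.692

0.692


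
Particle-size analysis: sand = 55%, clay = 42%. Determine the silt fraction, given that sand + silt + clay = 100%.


Step 1: sand + silt + clay = 100%
Step 2: silt = 100 - sand - clay
Step 3: silt = 100 - 55 - 42
Step 4: silt = 3%

3


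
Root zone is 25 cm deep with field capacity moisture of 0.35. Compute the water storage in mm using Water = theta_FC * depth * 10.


Step 1: Water (mm) = theta_FC * depth (cm) * 10
Step 2: Water = 0.35 * 25 * 10
Step 3: Water = 87.5 mm

87.5


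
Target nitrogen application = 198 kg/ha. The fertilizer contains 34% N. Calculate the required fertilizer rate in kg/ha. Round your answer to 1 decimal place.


Step 1: Fertilizer rate = target N / (N content / 100)
Step 2: Rate = 198 / (34 / 100)
Step 3: Rate = 198 / 0.34
Step 4: Rate = 582.4 kg/ha

582.4


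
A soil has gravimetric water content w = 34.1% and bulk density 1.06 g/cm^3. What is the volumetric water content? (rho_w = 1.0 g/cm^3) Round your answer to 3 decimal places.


Step 1: theta = (w / 100) * BD / rho_w
Step 2: theta = (34.1 / 100) * 1.06 / 1.0
Step 3: theta = 0.341 * 1.06
Step 4: theta = 0.361

0.361


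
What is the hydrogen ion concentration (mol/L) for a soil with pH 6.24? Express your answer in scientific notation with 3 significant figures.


Step 1: [H+] = 10^(-pH)
Step 2: [H+] = 10^(-6.24)
Step 3: [H+] = 5.75e-07 mol/L

5.75e-07


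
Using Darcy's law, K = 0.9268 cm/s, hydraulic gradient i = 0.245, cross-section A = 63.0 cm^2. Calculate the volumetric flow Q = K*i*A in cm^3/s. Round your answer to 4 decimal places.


Step 1: Apply Darcy's law: Q = K * i * A
Step 2: Q = 0.9268 * 0.245 * 63.0
Step 3: Q = 14.3052 cm^3/s

14.3052


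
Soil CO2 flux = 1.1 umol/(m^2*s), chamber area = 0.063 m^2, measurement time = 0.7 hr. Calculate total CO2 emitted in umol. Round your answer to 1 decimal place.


Step 1: Convert time to seconds: 0.7 hr * 3600 = 2520.0 s
Step 2: Total = flux * area * time_s
Step 3: Total = 1.1 * 0.063 * 2520.0
Step 4: Total = 174.6 umol

174.6


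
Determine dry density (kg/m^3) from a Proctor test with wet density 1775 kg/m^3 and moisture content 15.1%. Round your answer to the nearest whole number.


Step 1: Dry density = wet density / (1 + w/100)
Step 2: Dry density = 1775 / (1 + 15.1/100)
Step 3: Dry density = 1775 / 1.151
Step 4: Dry density = 1542 kg/m^3

1542


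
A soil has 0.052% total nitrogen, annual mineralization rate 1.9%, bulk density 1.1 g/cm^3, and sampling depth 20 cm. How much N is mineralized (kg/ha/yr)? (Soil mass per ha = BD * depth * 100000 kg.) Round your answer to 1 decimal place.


Step 1: Soil mass per ha = BD * depth * 100000 = 1.1 * 20 * 100000 = 2200000 kg
Step 2: Total N pool = soil mass * N%/100 = 2200000 * 0.052/100 = 1144.0 kg/ha
Step 3: N mineralized = N pool * rate%/100 = 1144.0 * 1.9/100 = 21.7 kg/ha/yr

21.7


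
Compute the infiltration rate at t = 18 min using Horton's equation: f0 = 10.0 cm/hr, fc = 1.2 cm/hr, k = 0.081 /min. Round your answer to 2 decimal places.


Step 1: f = fc + (f0 - fc) * exp(-k * t)
Step 2: exp(-0.081 * 18) = 0.232701
Step 3: f = 1.2 + (10.0 - 1.2) * 0.232701
Step 4: f = 1.2 + 8.8 * 0.232701
Step 5: f = 3.25 cm/hr

3.25


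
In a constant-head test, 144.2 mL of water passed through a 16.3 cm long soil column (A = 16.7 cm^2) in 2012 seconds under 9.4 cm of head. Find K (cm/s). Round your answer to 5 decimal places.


Step 1: K = Q * L / (A * t * h)
Step 2: Numerator = 144.2 * 16.3 = 2350.46
Step 3: Denominator = 16.7 * 2012 * 9.4 = 315843.76
Step 4: K = 2350.46 / 315843.76 = 0.00744 cm/s

0.00744


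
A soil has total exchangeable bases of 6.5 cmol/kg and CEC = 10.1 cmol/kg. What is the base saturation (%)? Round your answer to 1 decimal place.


Step 1: BS = 100 * (sum of bases) / CEC
Step 2: BS = 100 * 6.5 / 10.1
Step 3: BS = 64.4%

64.4


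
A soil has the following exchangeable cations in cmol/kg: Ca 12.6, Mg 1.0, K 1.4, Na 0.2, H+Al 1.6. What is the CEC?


Step 1: CEC = Ca + Mg + K + Na + (H+Al)
Step 2: CEC = 12.6 + 1.0 + 1.4 + 0.2 + 1.6
Step 3: CEC = 16.8 cmol/kg

16.8


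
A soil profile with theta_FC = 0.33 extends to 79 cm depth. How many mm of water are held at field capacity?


Step 1: Water (mm) = theta_FC * depth (cm) * 10
Step 2: Water = 0.33 * 79 * 10
Step 3: Water = 260.7 mm

260.7


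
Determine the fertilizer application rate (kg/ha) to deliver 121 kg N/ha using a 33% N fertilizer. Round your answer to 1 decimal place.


Step 1: Fertilizer rate = target N / (N content / 100)
Step 2: Rate = 121 / (33 / 100)
Step 3: Rate = 121 / 0.33
Step 4: Rate = 366.7 kg/ha

366.7


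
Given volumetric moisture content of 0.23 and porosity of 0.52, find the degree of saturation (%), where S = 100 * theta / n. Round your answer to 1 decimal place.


Step 1: S = 100 * theta_v / n
Step 2: S = 100 * 0.23 / 0.52
Step 3: S = 44.2%

44.2


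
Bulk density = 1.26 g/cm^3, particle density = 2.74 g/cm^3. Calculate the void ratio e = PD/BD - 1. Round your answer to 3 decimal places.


Step 1: e = PD / BD - 1
Step 2: e = 2.74 / 1.26 - 1
Step 3: e = 2.1746 - 1
Step 4: e = 1.175

1.175


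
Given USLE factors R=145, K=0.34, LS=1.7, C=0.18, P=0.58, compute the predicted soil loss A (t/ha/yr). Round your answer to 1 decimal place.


Step 1: A = R * K * LS * C * P
Step 2: R * K = 145 * 0.34 = 49.3
Step 3: (R*K) * LS = 49.3 * 1.7 = 83.81
Step 4: * C * P = 83.81 * 0.18 * 0.58 = 8.7
Step 5: A = 8.7 t/(ha*yr)

8.7


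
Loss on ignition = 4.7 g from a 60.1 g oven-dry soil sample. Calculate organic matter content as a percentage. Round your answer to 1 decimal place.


Step 1: OM% = 100 * LOI / sample mass
Step 2: OM = 100 * 4.7 / 60.1
Step 3: OM = 7.8%

7.8


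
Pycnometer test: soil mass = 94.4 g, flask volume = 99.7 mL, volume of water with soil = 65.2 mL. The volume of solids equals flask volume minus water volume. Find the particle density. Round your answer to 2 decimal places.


Step 1: Volume of solids = flask volume - water volume with soil
Step 2: V_solids = 99.7 - 65.2 = 34.5 mL
Step 3: Particle density = mass / V_solids = 94.4 / 34.5 = 2.74 g/cm^3

2.74


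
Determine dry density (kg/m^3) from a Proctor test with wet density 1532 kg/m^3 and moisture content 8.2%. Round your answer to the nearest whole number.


Step 1: Dry density = wet density / (1 + w/100)
Step 2: Dry density = 1532 / (1 + 8.2/100)
Step 3: Dry density = 1532 / 1.082
Step 4: Dry density = 1416 kg/m^3

1416


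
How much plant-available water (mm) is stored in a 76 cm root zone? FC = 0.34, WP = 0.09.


Step 1: Available water = (FC - WP) * depth * 10
Step 2: AW = (0.34 - 0.09) * 76 * 10
Step 3: AW = 0.25 * 76 * 10
Step 4: AW = 190.0 mm

190.0


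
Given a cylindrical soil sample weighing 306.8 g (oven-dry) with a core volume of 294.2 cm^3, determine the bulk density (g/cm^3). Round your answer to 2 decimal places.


Step 1: Identify the formula: BD = dry mass / volume
Step 2: Substitute values: BD = 306.8 / 294.2
Step 3: BD = 1.04 g/cm^3

1.04


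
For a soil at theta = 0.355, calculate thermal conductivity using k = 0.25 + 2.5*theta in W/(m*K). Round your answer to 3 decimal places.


Step 1: k = 0.25 + 2.5 * theta
Step 2: k = 0.25 + 2.5 * 0.355
Step 3: k = 0.25 + 0.888
Step 4: k = 1.138 W/(m*K)

1.138


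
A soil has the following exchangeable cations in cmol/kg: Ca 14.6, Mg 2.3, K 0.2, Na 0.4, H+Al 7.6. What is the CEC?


Step 1: CEC = Ca + Mg + K + Na + (H+Al)
Step 2: CEC = 14.6 + 2.3 + 0.2 + 0.4 + 7.6
Step 3: CEC = 25.1 cmol/kg

25.1


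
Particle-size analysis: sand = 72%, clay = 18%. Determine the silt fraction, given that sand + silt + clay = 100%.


Step 1: sand + silt + clay = 100%
Step 2: silt = 100 - sand - clay
Step 3: silt = 100 - 72 - 18
Step 4: silt = 10%

10


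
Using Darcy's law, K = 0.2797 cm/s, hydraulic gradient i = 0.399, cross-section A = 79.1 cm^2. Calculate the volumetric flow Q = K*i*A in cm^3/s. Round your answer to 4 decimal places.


Step 1: Apply Darcy's law: Q = K * i * A
Step 2: Q = 0.2797 * 0.399 * 79.1
Step 3: Q = 8.8276 cm^3/s

8.8276


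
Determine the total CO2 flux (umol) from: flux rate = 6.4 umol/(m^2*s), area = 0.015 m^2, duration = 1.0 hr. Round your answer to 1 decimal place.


Step 1: Convert time to seconds: 1.0 hr * 3600 = 3600.0 s
Step 2: Total = flux * area * time_s
Step 3: Total = 6.4 * 0.015 * 3600.0
Step 4: Total = 345.6 umol

345.6


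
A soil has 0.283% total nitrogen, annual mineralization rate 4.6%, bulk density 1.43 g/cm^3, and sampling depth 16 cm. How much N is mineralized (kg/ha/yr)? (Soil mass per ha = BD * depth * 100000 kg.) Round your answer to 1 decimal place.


Step 1: Soil mass per ha = BD * depth * 100000 = 1.43 * 16 * 100000 = 2288000 kg
Step 2: Total N pool = soil mass * N%/100 = 2288000 * 0.283/100 = 6475.04 kg/ha
Step 3: N mineralized = N pool * rate%/100 = 6475.04 * 4.6/100 = 297.9 kg/ha/yr

297.9


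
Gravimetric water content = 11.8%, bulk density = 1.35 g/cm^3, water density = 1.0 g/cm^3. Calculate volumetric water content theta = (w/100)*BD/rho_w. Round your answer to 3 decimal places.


Step 1: theta = (w / 100) * BD / rho_w
Step 2: theta = (11.8 / 100) * 1.35 / 1.0
Step 3: theta = 0.118 * 1.35
Step 4: theta = 0.159

0.159


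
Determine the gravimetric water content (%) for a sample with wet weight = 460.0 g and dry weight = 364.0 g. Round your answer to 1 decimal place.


Step 1: Water mass = wet - dry = 460.0 - 364.0 = 96.0 g
Step 2: w = 100 * water mass / dry mass
Step 3: w = 100 * 96.0 / 364.0 = 26.4%

26.4


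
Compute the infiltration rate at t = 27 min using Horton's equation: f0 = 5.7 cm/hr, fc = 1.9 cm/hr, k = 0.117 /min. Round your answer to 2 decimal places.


Step 1: f = fc + (f0 - fc) * exp(-k * t)
Step 2: exp(-0.117 * 27) = 0.042468
Step 3: f = 1.9 + (5.7 - 1.9) * 0.042468
Step 4: f = 1.9 + 3.8 * 0.042468
Step 5: f = 2.06 cm/hr

2.06


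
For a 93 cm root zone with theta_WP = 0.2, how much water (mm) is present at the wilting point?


Step 1: Water (mm) = theta_WP * depth * 10
Step 2: Water = 0.2 * 93 * 10
Step 3: Water = 186.0 mm

186.0


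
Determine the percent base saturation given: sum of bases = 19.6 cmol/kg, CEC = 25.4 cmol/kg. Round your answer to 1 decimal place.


Step 1: BS = 100 * (sum of bases) / CEC
Step 2: BS = 100 * 19.6 / 25.4
Step 3: BS = 77.2%

77.2


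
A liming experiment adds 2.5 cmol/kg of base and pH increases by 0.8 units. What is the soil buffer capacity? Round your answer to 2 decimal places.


Step 1: BC = change in base / change in pH
Step 2: BC = 2.5 / 0.8
Step 3: BC = 3.13 cmol/(kg*pH unit)

3.13


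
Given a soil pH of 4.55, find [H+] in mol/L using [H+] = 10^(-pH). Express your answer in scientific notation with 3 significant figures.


Step 1: [H+] = 10^(-pH)
Step 2: [H+] = 10^(-4.55)
Step 3: [H+] = 2.82e-05 mol/L

2.82e-05


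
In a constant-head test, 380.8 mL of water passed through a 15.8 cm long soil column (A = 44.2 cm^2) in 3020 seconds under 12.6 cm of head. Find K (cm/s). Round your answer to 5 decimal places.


Step 1: K = Q * L / (A * t * h)
Step 2: Numerator = 380.8 * 15.8 = 6016.64
Step 3: Denominator = 44.2 * 3020 * 12.6 = 1681898.4
Step 4: K = 6016.64 / 1681898.4 = 0.00358 cm/s

0.00358


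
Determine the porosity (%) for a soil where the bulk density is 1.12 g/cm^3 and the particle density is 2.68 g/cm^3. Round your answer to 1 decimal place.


Step 1: Formula: n = 100 * (1 - BD / PD)
Step 2: n = 100 * (1 - 1.12 / 2.68)
Step 3: n = 100 * (1 - 0.41791)
Step 4: n = 58.2%

58.2


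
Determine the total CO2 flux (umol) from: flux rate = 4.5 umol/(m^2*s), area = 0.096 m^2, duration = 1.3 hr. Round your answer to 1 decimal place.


Step 1: Convert time to seconds: 1.3 hr * 3600 = 4680.0 s
Step 2: Total = flux * area * time_s
Step 3: Total = 4.5 * 0.096 * 4680.0
Step 4: Total = 2021.8 umol

2021.8


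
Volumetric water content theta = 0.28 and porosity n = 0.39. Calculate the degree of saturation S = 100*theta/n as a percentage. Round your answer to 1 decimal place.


Step 1: S = 100 * theta_v / n
Step 2: S = 100 * 0.28 / 0.39
Step 3: S = 71.8%

71.8


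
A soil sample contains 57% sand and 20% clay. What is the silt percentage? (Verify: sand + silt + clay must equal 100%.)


Step 1: sand + silt + clay = 100%
Step 2: silt = 100 - sand - clay
Step 3: silt = 100 - 57 - 20
Step 4: silt = 23%

23


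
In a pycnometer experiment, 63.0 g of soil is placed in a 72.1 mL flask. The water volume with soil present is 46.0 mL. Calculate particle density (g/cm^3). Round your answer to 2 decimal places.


Step 1: Volume of solids = flask volume - water volume with soil
Step 2: V_solids = 72.1 - 46.0 = 26.1 mL
Step 3: Particle density = mass / V_solids = 63.0 / 26.1 = 2.41 g/cm^3

2.41


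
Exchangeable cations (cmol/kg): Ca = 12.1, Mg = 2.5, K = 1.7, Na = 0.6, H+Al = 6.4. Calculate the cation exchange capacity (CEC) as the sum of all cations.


Step 1: CEC = Ca + Mg + K + Na + (H+Al)
Step 2: CEC = 12.1 + 2.5 + 1.7 + 0.6 + 6.4
Step 3: CEC = 23.3 cmol/kg

23.3


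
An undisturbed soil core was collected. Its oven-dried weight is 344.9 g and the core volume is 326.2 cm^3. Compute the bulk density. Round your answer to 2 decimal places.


Step 1: Identify the formula: BD = dry mass / volume
Step 2: Substitute values: BD = 344.9 / 326.2
Step 3: BD = 1.06 g/cm^3

1.06


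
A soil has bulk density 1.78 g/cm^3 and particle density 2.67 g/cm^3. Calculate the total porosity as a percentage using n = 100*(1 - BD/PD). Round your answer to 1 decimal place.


Step 1: Formula: n = 100 * (1 - BD / PD)
Step 2: n = 100 * (1 - 1.78 / 2.67)
Step 3: n = 100 * (1 - 0.66667)
Step 4: n = 33.3%

33.3


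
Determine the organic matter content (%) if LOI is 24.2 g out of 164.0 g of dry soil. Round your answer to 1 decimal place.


Step 1: OM% = 100 * LOI / sample mass
Step 2: OM = 100 * 24.2 / 164.0
Step 3: OM = 14.8%

14.8


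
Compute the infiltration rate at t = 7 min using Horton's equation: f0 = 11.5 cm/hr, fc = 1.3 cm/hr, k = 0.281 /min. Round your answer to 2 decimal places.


Step 1: f = fc + (f0 - fc) * exp(-k * t)
Step 2: exp(-0.281 * 7) = 0.139876
Step 3: f = 1.3 + (11.5 - 1.3) * 0.139876
Step 4: f = 1.3 + 10.2 * 0.139876
Step 5: f = 2.73 cm/hr

2.73


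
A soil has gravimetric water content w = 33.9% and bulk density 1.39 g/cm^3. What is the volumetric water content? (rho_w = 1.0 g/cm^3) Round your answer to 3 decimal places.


Step 1: theta = (w / 100) * BD / rho_w
Step 2: theta = (33.9 / 100) * 1.39 / 1.0
Step 3: theta = 0.339 * 1.39
Step 4: theta = 0.471

0.471


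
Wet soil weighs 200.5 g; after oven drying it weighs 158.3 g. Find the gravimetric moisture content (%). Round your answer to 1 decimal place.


Step 1: Water mass = wet - dry = 200.5 - 158.3 = 42.2 g
Step 2: w = 100 * water mass / dry mass
Step 3: w = 100 * 42.2 / 158.3 = 26.7%

26.7


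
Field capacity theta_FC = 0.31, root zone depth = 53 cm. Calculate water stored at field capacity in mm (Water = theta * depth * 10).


Step 1: Water (mm) = theta_FC * depth (cm) * 10
Step 2: Water = 0.31 * 53 * 10
Step 3: Water = 164.3 mm

164.3


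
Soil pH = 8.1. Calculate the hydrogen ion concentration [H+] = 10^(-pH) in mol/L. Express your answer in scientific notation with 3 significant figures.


Step 1: [H+] = 10^(-pH)
Step 2: [H+] = 10^(-8.1)
Step 3: [H+] = 7.94e-09 mol/L

7.94e-09


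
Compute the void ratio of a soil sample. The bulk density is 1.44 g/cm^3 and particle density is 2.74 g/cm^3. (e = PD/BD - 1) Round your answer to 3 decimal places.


Step 1: e = PD / BD - 1
Step 2: e = 2.74 / 1.44 - 1
Step 3: e = 1.90278 - 1
Step 4: e = 0.903

0.903


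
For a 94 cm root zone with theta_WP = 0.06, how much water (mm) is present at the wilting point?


Step 1: Water (mm) = theta_WP * depth * 10
Step 2: Water = 0.06 * 94 * 10
Step 3: Water = 56.4 mm

56.4


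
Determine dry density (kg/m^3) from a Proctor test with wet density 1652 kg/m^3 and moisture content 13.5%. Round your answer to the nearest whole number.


Step 1: Dry density = wet density / (1 + w/100)
Step 2: Dry density = 1652 / (1 + 13.5/100)
Step 3: Dry density = 1652 / 1.135
Step 4: Dry density = 1456 kg/m^3

1456


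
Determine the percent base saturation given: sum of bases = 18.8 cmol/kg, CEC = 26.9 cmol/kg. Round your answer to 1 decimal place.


Step 1: BS = 100 * (sum of bases) / CEC
Step 2: BS = 100 * 18.8 / 26.9
Step 3: BS = 69.9%

69.9


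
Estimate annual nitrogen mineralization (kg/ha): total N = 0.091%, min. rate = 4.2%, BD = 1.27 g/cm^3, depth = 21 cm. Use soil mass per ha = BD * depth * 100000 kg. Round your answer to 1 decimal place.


Step 1: Soil mass per ha = BD * depth * 100000 = 1.27 * 21 * 100000 = 2667000 kg
Step 2: Total N pool = soil mass * N%/100 = 2667000 * 0.091/100 = 2426.97 kg/ha
Step 3: N mineralized = N pool * rate%/100 = 2426.97 * 4.2/100 = 101.9 kg/ha/yr

101.9


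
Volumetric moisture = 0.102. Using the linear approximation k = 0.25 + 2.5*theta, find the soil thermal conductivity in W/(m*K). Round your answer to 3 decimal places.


Step 1: k = 0.25 + 2.5 * theta
Step 2: k = 0.25 + 2.5 * 0.102
Step 3: k = 0.25 + 0.255
Step 4: k = 0.505 W/(m*K)

0.505
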